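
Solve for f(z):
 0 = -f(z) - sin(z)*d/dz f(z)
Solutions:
 f(z) = C1*sqrt(cos(z) + 1)/sqrt(cos(z) - 1)


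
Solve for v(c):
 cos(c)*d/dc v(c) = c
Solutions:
 v(c) = C1 + Integral(c/cos(c), c)


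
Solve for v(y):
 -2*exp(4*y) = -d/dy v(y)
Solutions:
 v(y) = C1 + exp(4*y)/2


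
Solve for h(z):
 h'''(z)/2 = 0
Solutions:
 h(z) = C1 + C2*z + C3*z^2


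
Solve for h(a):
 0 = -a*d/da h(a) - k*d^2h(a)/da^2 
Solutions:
 h(a) = C1 + C2*sqrt(k)*erf(sqrt(2)*a*sqrt(1/k)/2)


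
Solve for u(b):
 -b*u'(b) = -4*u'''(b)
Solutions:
 u(b) = C1 + Integral(C2*airyai(2^(1/3)*b/2) + C3*airybi(2^(1/3)*b/2), b)


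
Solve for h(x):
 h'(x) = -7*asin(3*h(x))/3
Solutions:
 Integral(1/asin(3*_y), (_y, h(x))) = C1 - 7*x/3


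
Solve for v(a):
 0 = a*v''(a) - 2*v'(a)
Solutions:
 v(a) = C1 + C2*a^3


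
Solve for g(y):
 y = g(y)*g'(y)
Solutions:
 g(y) = -sqrt(C1 + y^2)
 g(y) = sqrt(C1 + y^2)


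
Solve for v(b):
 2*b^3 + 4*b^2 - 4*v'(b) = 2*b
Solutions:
 v(b) = C1 + b^4/8 + b^3/3 - b^2/4


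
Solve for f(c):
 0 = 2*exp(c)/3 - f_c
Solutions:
 f(c) = C1 + 2*exp(c)/3


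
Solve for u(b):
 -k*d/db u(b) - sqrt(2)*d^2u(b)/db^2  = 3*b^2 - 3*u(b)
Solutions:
 u(b) = C1*exp(sqrt(2)*b*(-k + sqrt(k^2 + 12*sqrt(2)))/4) + C2*exp(-sqrt(2)*b*(k + sqrt(k^2 + 12*sqrt(2)))/4) + b^2 + 2*b*k/3 + 2*k^2/9 + 2*sqrt(2)/3


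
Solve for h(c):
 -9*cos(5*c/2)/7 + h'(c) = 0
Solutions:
 h(c) = C1 + 18*sin(5*c/2)/35


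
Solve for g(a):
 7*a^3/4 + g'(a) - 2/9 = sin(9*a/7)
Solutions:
 g(a) = C1 - 7*a^4/16 + 2*a/9 - 7*cos(9*a/7)/9


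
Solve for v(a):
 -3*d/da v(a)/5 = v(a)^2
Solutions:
 v(a) = 3/(C1 + 5*a)


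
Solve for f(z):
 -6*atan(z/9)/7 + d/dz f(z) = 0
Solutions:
 f(z) = C1 + 6*z*atan(z/9)/7 - 27*log(z^2 + 81)/7


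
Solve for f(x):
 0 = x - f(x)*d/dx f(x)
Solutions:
 f(x) = -sqrt(C1 + x^2)
 f(x) = sqrt(C1 + x^2)


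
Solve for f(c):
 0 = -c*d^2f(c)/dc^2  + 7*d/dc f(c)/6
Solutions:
 f(c) = C1 + C2*c^(13/6)


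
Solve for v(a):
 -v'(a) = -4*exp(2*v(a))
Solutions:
 v(a) = log(-sqrt(-1/(C1 + 4*a))) - log(2)/2
 v(a) = log(-1/(C1 + 4*a))/2 - log(2)/2


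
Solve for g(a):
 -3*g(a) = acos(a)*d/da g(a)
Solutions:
 g(a) = C1*exp(-3*Integral(1/acos(a), a))


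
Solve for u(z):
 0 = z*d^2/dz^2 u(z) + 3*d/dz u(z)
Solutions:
 u(z) = C1 + C2/z^2


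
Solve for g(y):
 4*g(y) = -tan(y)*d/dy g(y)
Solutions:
 g(y) = C1/sin(y)^4


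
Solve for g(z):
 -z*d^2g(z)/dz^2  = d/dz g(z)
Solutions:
 g(z) = C1 + C2*log(z)


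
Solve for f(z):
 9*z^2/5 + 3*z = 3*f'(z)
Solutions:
 f(z) = C1 + z^3/5 + z^2/2


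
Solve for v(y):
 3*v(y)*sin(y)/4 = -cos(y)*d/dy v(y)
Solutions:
 v(y) = C1*cos(y)^(3/4)


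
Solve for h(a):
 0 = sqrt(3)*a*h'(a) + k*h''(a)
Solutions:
 h(a) = C1 + C2*sqrt(k)*erf(sqrt(2)*3^(1/4)*a*sqrt(1/k)/2)


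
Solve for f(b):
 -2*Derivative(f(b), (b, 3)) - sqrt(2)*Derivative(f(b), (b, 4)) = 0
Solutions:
 f(b) = C1 + C2*b + C3*b^2 + C4*exp(-sqrt(2)*b)


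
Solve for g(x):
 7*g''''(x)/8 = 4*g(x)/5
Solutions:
 g(x) = C1*exp(-2*2^(1/4)*35^(3/4)*x/35) + C2*exp(2*2^(1/4)*35^(3/4)*x/35) + C3*sin(2*2^(1/4)*35^(3/4)*x/35) + C4*cos(2*2^(1/4)*35^(3/4)*x/35)


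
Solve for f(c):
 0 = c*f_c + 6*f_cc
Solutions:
 f(c) = C1 + C2*erf(sqrt(3)*c/6)


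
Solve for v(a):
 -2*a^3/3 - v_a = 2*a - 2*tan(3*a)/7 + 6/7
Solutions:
 v(a) = C1 - a^4/6 - a^2 - 6*a/7 - 2*log(cos(3*a))/21


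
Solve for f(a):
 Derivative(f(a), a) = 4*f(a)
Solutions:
 f(a) = C1*exp(4*a)


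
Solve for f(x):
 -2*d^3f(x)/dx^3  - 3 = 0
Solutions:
 f(x) = C1 + C2*x + C3*x^2 - x^3/4


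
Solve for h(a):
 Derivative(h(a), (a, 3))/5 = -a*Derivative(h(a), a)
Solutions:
 h(a) = C1 + Integral(C2*airyai(-5^(1/3)*a) + C3*airybi(-5^(1/3)*a), a)


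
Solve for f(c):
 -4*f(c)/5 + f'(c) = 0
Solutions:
 f(c) = C1*exp(4*c/5)


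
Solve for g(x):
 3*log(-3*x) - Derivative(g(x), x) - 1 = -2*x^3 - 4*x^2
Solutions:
 g(x) = C1 + x^4/2 + 4*x^3/3 + 3*x*log(-x) + x*(-4 + 3*log(3))


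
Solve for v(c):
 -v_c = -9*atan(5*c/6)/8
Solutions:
 v(c) = C1 + 9*c*atan(5*c/6)/8 - 27*log(25*c^2 + 36)/40


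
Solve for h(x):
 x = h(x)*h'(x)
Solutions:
 h(x) = -sqrt(C1 + x^2)
 h(x) = sqrt(C1 + x^2)


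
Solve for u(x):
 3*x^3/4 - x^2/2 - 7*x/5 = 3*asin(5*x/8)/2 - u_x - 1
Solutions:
 u(x) = C1 - 3*x^4/16 + x^3/6 + 7*x^2/10 + 3*x*asin(5*x/8)/2 - x + 3*sqrt(64 - 25*x^2)/10


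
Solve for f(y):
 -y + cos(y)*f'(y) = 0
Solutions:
 f(y) = C1 + Integral(y/cos(y), y)


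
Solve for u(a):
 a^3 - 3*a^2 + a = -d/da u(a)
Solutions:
 u(a) = C1 - a^4/4 + a^3 - a^2/2


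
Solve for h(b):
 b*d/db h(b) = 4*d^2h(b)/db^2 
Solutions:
 h(b) = C1 + C2*erfi(sqrt(2)*b/4)


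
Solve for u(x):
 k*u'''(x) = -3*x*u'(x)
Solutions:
 u(x) = C1 + Integral(C2*airyai(3^(1/3)*x*(-1/k)^(1/3)) + C3*airybi(3^(1/3)*x*(-1/k)^(1/3)), x)


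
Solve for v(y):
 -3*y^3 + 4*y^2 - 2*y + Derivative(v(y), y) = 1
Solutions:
 v(y) = C1 + 3*y^4/4 - 4*y^3/3 + y^2 + y


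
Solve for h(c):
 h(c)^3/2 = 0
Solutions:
 h(c) = 0


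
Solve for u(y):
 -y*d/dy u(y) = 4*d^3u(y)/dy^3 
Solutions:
 u(y) = C1 + Integral(C2*airyai(-2^(1/3)*y/2) + C3*airybi(-2^(1/3)*y/2), y)


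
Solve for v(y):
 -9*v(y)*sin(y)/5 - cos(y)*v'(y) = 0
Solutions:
 v(y) = C1*cos(y)^(9/5)


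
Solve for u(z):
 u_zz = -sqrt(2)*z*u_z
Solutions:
 u(z) = C1 + C2*erf(2^(3/4)*z/2)


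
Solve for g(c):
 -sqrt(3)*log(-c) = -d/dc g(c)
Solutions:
 g(c) = C1 + sqrt(3)*c*log(-c) - sqrt(3)*c


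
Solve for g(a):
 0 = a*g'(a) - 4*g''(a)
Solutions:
 g(a) = C1 + C2*erfi(sqrt(2)*a/4)


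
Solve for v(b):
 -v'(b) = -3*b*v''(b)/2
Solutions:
 v(b) = C1 + C2*b^(5/3)


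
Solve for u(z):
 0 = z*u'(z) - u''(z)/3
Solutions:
 u(z) = C1 + C2*erfi(sqrt(6)*z/2)


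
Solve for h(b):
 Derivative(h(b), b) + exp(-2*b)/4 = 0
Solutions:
 h(b) = C1 + exp(-2*b)/8


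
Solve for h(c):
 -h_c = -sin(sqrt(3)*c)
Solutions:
 h(c) = C1 - sqrt(3)*cos(sqrt(3)*c)/3


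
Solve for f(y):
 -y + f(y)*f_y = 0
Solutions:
 f(y) = -sqrt(C1 + y^2)
 f(y) = sqrt(C1 + y^2)


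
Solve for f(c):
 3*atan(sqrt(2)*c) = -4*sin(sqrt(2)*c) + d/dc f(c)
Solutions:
 f(c) = C1 + 3*c*atan(sqrt(2)*c) - 3*sqrt(2)*log(2*c^2 + 1)/4 - 2*sqrt(2)*cos(sqrt(2)*c)


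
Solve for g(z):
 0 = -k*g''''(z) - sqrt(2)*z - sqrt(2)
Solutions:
 g(z) = C1 + C2*z + C3*z^2 + C4*z^3 - sqrt(2)*z^5/(120*k) - sqrt(2)*z^4/(24*k)


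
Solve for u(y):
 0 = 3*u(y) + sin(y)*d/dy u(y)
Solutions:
 u(y) = C1*(cos(y) + 1)^(3/2)/(cos(y) - 1)^(3/2)


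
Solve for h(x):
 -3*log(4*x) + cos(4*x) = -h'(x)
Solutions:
 h(x) = C1 + 3*x*log(x) - 3*x + 6*x*log(2) - sin(4*x)/4


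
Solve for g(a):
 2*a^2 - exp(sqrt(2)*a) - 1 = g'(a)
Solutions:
 g(a) = C1 + 2*a^3/3 - a - sqrt(2)*exp(sqrt(2)*a)/2


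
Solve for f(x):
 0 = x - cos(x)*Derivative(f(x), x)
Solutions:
 f(x) = C1 + Integral(x/cos(x), x)


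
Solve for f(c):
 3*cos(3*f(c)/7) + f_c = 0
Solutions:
 3*c - 7*log(sin(3*f(c)/7) - 1)/6 + 7*log(sin(3*f(c)/7) + 1)/6 = C1


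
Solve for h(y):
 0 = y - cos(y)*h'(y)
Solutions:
 h(y) = C1 + Integral(y/cos(y), y)


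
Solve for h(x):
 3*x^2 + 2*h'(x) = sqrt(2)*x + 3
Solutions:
 h(x) = C1 - x^3/2 + sqrt(2)*x^2/4 + 3*x/2


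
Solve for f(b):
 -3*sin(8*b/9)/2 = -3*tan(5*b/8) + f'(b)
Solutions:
 f(b) = C1 - 24*log(cos(5*b/8))/5 + 27*cos(8*b/9)/16


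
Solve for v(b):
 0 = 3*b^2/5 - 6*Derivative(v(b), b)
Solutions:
 v(b) = C1 + b^3/30


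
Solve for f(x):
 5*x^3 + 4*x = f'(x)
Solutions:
 f(x) = C1 + 5*x^4/4 + 2*x^2


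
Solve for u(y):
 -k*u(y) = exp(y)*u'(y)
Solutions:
 u(y) = C1*exp(k*exp(-y))


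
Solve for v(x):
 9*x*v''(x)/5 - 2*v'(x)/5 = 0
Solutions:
 v(x) = C1 + C2*x^(11/9)


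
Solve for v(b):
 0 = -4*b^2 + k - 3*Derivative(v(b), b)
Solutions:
 v(b) = C1 - 4*b^3/9 + b*k/3


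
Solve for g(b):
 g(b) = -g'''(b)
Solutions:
 g(b) = C3*exp(-b) + (C1*sin(sqrt(3)*b/2) + C2*cos(sqrt(3)*b/2))*exp(b/2)


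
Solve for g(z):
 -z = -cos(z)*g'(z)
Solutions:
 g(z) = C1 + Integral(z/cos(z), z)


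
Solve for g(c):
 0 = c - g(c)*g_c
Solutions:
 g(c) = -sqrt(C1 + c^2)
 g(c) = sqrt(C1 + c^2)


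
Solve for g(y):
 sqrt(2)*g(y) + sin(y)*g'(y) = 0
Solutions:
 g(y) = C1*(cos(y) + 1)^(sqrt(2)/2)/(cos(y) - 1)^(sqrt(2)/2)


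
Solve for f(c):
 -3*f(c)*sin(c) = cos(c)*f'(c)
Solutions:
 f(c) = C1*cos(c)^3


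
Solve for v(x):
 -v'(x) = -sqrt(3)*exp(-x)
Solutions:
 v(x) = C1 - sqrt(3)*exp(-x)


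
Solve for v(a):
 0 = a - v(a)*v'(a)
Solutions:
 v(a) = -sqrt(C1 + a^2)
 v(a) = sqrt(C1 + a^2)


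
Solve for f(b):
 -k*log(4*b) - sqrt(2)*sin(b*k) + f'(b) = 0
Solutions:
 f(b) = C1 + b*k*(log(b) - 1) + 2*b*k*log(2) + sqrt(2)*Piecewise((-cos(b*k)/k, Ne(k, 0)), (0, True))


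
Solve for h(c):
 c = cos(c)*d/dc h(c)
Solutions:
 h(c) = C1 + Integral(c/cos(c), c)


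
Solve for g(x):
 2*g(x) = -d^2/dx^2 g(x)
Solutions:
 g(x) = C1*sin(sqrt(2)*x) + C2*cos(sqrt(2)*x)


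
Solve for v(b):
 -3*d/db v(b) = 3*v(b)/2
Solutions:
 v(b) = C1*exp(-b/2)


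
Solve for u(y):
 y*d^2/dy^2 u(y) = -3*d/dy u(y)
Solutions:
 u(y) = C1 + C2/y^2


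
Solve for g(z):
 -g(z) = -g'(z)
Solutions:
 g(z) = C1*exp(z)


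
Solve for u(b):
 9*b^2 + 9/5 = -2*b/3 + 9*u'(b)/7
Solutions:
 u(b) = C1 + 7*b^3/3 + 7*b^2/27 + 7*b/5


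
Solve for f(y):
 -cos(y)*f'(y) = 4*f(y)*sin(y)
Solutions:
 f(y) = C1*cos(y)^4


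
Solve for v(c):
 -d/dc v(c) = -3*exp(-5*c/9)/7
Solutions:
 v(c) = C1 - 27*exp(-5*c/9)/35


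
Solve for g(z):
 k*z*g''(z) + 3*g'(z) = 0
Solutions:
 g(z) = C1 + z^(((re(k) - 3)*re(k) + im(k)^2)/(re(k)^2 + im(k)^2))*(C2*sin(3*log(z)*Abs(im(k))/(re(k)^2 + im(k)^2)) + C3*cos(3*log(z)*im(k)/(re(k)^2 + im(k)^2)))


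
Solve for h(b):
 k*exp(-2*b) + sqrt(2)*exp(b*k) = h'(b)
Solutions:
 h(b) = C1 - k*exp(-2*b)/2 + sqrt(2)*exp(b*k)/k


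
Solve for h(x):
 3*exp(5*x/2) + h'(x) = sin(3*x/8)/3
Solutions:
 h(x) = C1 - 6*exp(5*x/2)/5 - 8*cos(3*x/8)/9


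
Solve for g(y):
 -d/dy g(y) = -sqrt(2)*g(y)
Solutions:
 g(y) = C1*exp(sqrt(2)*y)


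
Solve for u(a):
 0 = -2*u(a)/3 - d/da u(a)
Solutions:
 u(a) = C1*exp(-2*a/3)


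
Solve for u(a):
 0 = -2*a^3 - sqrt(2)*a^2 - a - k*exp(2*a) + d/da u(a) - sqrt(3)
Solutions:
 u(a) = C1 + a^4/2 + sqrt(2)*a^3/3 + a^2/2 + sqrt(3)*a + k*exp(2*a)/2


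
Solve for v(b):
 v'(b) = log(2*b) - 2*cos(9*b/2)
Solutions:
 v(b) = C1 + b*log(b) - b + b*log(2) - 4*sin(9*b/2)/9


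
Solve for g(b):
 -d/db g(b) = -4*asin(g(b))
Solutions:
 Integral(1/asin(_y), (_y, g(b))) = C1 + 4*b


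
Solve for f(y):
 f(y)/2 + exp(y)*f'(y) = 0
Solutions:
 f(y) = C1*exp(exp(-y)/2)


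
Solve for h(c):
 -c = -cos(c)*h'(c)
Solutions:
 h(c) = C1 + Integral(c/cos(c), c)


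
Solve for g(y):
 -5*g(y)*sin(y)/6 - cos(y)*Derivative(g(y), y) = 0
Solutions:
 g(y) = C1*cos(y)^(5/6)


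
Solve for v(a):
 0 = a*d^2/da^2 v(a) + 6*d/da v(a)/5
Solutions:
 v(a) = C1 + C2/a^(1/5)


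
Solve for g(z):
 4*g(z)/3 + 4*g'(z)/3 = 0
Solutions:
 g(z) = C1*exp(-z)


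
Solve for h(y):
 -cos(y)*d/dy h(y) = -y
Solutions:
 h(y) = C1 + Integral(y/cos(y), y)


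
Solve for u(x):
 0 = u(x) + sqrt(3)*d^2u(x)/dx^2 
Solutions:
 u(x) = C1*sin(3^(3/4)*x/3) + C2*cos(3^(3/4)*x/3)


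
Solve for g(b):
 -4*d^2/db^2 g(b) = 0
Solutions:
 g(b) = C1 + C2*b


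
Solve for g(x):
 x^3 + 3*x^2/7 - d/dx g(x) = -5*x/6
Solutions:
 g(x) = C1 + x^4/4 + x^3/7 + 5*x^2/12


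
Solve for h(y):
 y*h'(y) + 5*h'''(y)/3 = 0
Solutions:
 h(y) = C1 + Integral(C2*airyai(-3^(1/3)*5^(2/3)*y/5) + C3*airybi(-3^(1/3)*5^(2/3)*y/5), y)


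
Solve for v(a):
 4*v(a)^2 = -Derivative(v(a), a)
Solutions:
 v(a) = 1/(C1 + 4*a)


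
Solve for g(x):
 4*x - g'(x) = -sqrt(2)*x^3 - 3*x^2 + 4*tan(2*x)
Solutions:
 g(x) = C1 + sqrt(2)*x^4/4 + x^3 + 2*x^2 + 2*log(cos(2*x))


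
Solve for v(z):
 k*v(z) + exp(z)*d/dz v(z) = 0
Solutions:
 v(z) = C1*exp(k*exp(-z))


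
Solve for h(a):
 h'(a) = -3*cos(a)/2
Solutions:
 h(a) = C1 - 3*sin(a)/2


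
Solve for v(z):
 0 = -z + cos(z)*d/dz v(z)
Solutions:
 v(z) = C1 + Integral(z/cos(z), z)


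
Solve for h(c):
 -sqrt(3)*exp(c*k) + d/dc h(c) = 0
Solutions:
 h(c) = C1 + sqrt(3)*exp(c*k)/k


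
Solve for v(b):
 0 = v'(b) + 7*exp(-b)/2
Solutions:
 v(b) = C1 + 7*exp(-b)/2


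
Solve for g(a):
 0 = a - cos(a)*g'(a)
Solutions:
 g(a) = C1 + Integral(a/cos(a), a)


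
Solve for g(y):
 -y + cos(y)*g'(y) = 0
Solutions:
 g(y) = C1 + Integral(y/cos(y), y)


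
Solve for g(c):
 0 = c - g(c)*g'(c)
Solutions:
 g(c) = -sqrt(C1 + c^2)
 g(c) = sqrt(C1 + c^2)


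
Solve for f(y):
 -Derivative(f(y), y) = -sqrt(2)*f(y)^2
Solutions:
 f(y) = -1/(C1 + sqrt(2)*y)


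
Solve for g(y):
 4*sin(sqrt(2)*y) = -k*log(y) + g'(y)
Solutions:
 g(y) = C1 + k*y*(log(y) - 1) - 2*sqrt(2)*cos(sqrt(2)*y)


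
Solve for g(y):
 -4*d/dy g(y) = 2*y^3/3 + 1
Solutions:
 g(y) = C1 - y^4/24 - y/4


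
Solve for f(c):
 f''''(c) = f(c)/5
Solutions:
 f(c) = C1*exp(-5^(3/4)*c/5) + C2*exp(5^(3/4)*c/5) + C3*sin(5^(3/4)*c/5) + C4*cos(5^(3/4)*c/5)


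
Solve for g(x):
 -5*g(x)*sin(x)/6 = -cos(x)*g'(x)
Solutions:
 g(x) = C1/cos(x)^(5/6)


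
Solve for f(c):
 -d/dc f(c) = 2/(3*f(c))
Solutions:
 f(c) = -sqrt(C1 - 12*c)/3
 f(c) = sqrt(C1 - 12*c)/3


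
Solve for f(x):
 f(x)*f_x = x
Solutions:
 f(x) = -sqrt(C1 + x^2)
 f(x) = sqrt(C1 + x^2)


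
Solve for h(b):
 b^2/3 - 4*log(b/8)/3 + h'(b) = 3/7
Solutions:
 h(b) = C1 - b^3/9 + 4*b*log(b)/3 - 4*b*log(2) - 19*b/21


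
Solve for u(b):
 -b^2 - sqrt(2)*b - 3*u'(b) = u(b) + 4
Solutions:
 u(b) = C1*exp(-b/3) - b^2 - sqrt(2)*b + 6*b - 22 + 3*sqrt(2)


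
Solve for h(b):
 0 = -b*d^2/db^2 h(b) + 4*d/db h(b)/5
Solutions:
 h(b) = C1 + C2*b^(9/5)


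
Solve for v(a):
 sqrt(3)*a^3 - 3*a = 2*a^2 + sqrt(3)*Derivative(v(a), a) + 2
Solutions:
 v(a) = C1 + a^4/4 - 2*sqrt(3)*a^3/9 - sqrt(3)*a^2/2 - 2*sqrt(3)*a/3


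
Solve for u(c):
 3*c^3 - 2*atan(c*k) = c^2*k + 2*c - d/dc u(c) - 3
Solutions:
 u(c) = C1 - 3*c^4/4 + c^3*k/3 + c^2 - 3*c + 2*Piecewise((c*atan(c*k) - log(c^2*k^2 + 1)/(2*k), Ne(k, 0)), (0, True))


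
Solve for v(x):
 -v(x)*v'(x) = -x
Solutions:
 v(x) = -sqrt(C1 + x^2)
 v(x) = sqrt(C1 + x^2)


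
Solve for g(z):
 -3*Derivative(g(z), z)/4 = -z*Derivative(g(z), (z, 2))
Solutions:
 g(z) = C1 + C2*z^(7/4)


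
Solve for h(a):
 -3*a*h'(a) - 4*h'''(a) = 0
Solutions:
 h(a) = C1 + Integral(C2*airyai(-6^(1/3)*a/2) + C3*airybi(-6^(1/3)*a/2), a)


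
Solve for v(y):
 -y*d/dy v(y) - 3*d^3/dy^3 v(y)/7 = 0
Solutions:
 v(y) = C1 + Integral(C2*airyai(-3^(2/3)*7^(1/3)*y/3) + C3*airybi(-3^(2/3)*7^(1/3)*y/3), y)


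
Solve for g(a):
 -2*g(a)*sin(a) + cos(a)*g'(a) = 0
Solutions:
 g(a) = C1/cos(a)^2


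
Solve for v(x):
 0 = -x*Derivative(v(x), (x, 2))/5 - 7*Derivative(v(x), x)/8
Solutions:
 v(x) = C1 + C2/x^(27/8)


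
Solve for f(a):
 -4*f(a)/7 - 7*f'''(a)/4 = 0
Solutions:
 f(a) = C3*exp(-2*14^(1/3)*a/7) + (C1*sin(14^(1/3)*sqrt(3)*a/7) + C2*cos(14^(1/3)*sqrt(3)*a/7))*exp(14^(1/3)*a/7)


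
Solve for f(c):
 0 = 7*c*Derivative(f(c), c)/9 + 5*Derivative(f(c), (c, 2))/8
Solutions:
 f(c) = C1 + C2*erf(2*sqrt(35)*c/15)


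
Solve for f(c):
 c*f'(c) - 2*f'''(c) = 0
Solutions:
 f(c) = C1 + Integral(C2*airyai(2^(2/3)*c/2) + C3*airybi(2^(2/3)*c/2), c)


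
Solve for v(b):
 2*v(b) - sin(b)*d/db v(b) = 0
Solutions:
 v(b) = C1*(cos(b) - 1)/(cos(b) + 1)


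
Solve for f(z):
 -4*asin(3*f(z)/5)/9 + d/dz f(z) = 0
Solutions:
 Integral(1/asin(3*_y/5), (_y, f(z))) = C1 + 4*z/9


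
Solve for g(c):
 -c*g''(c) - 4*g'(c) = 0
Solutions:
 g(c) = C1 + C2/c^3


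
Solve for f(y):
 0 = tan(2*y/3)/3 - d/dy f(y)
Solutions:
 f(y) = C1 - log(cos(2*y/3))/2


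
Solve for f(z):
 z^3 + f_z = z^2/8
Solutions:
 f(z) = C1 - z^4/4 + z^3/24


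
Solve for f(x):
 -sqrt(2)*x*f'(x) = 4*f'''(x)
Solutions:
 f(x) = C1 + Integral(C2*airyai(-sqrt(2)*x/2) + C3*airybi(-sqrt(2)*x/2), x)


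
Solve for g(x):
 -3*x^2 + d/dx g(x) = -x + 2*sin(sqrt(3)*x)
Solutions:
 g(x) = C1 + x^3 - x^2/2 - 2*sqrt(3)*cos(sqrt(3)*x)/3


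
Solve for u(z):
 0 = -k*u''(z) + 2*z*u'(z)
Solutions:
 u(z) = C1 + C2*erf(z*sqrt(-1/k))/sqrt(-1/k)


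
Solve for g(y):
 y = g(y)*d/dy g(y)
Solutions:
 g(y) = -sqrt(C1 + y^2)
 g(y) = sqrt(C1 + y^2)


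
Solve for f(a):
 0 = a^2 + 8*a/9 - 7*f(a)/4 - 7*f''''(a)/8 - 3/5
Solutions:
 f(a) = 4*a^2/7 + 32*a/63 + (C1*sin(2^(3/4)*a/2) + C2*cos(2^(3/4)*a/2))*exp(-2^(3/4)*a/2) + (C3*sin(2^(3/4)*a/2) + C4*cos(2^(3/4)*a/2))*exp(2^(3/4)*a/2) - 12/35


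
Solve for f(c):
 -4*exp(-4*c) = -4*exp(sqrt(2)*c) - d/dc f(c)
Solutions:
 f(c) = C1 - 2*sqrt(2)*exp(sqrt(2)*c) - exp(-4*c)


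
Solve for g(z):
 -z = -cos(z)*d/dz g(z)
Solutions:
 g(z) = C1 + Integral(z/cos(z), z)


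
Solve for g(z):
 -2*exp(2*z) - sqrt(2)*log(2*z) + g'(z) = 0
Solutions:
 g(z) = C1 + sqrt(2)*z*log(z) + sqrt(2)*z*(-1 + log(2)) + exp(2*z)


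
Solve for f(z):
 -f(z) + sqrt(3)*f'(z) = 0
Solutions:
 f(z) = C1*exp(sqrt(3)*z/3)


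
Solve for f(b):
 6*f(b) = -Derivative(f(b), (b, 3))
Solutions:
 f(b) = C3*exp(-6^(1/3)*b) + (C1*sin(2^(1/3)*3^(5/6)*b/2) + C2*cos(2^(1/3)*3^(5/6)*b/2))*exp(6^(1/3)*b/2)


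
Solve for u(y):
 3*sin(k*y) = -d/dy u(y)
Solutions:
 u(y) = C1 + 3*cos(k*y)/k


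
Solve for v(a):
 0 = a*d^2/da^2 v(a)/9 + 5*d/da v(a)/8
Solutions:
 v(a) = C1 + C2/a^(37/8)


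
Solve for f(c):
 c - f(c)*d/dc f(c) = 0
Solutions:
 f(c) = -sqrt(C1 + c^2)
 f(c) = sqrt(C1 + c^2)


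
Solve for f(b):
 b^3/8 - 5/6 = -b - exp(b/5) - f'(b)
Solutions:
 f(b) = C1 - b^4/32 - b^2/2 + 5*b/6 - 5*exp(b/5)


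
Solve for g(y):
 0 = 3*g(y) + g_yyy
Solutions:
 g(y) = C3*exp(-3^(1/3)*y) + (C1*sin(3^(5/6)*y/2) + C2*cos(3^(5/6)*y/2))*exp(3^(1/3)*y/2)


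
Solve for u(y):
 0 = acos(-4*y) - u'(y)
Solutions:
 u(y) = C1 + y*acos(-4*y) + sqrt(1 - 16*y^2)/4


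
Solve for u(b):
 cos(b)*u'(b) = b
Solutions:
 u(b) = C1 + Integral(b/cos(b), b)


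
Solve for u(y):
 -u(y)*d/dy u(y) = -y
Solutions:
 u(y) = -sqrt(C1 + y^2)
 u(y) = sqrt(C1 + y^2)


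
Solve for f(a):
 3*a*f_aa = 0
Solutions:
 f(a) = C1 + C2*a


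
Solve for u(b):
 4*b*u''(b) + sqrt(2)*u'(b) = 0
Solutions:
 u(b) = C1 + C2*b^(1 - sqrt(2)/4)


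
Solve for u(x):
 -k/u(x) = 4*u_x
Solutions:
 u(x) = -sqrt(C1 - 2*k*x)/2
 u(x) = sqrt(C1 - 2*k*x)/2


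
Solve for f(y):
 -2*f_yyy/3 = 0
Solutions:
 f(y) = C1 + C2*y + C3*y^2


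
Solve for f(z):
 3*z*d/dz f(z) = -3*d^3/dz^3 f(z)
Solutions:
 f(z) = C1 + Integral(C2*airyai(-z) + C3*airybi(-z), z)


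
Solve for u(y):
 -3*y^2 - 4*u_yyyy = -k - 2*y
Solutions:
 u(y) = C1 + C2*y + C3*y^2 + C4*y^3 + k*y^4/96 - y^6/480 + y^5/240


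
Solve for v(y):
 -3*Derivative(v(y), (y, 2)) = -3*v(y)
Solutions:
 v(y) = C1*exp(-y) + C2*exp(y)


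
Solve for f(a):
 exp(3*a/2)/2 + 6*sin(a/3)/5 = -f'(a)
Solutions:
 f(a) = C1 - exp(3*a/2)/3 + 18*cos(a/3)/5


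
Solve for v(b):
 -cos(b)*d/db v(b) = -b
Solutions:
 v(b) = C1 + Integral(b/cos(b), b)


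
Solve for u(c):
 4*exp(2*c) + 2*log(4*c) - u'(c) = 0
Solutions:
 u(c) = C1 + 2*c*log(c) + 2*c*(-1 + 2*log(2)) + 2*exp(2*c)


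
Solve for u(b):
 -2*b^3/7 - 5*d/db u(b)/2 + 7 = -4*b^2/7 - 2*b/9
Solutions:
 u(b) = C1 - b^4/35 + 8*b^3/105 + 2*b^2/45 + 14*b/5


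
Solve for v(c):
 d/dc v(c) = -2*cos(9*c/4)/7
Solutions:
 v(c) = C1 - 8*sin(9*c/4)/63


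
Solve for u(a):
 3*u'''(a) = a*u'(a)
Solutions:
 u(a) = C1 + Integral(C2*airyai(3^(2/3)*a/3) + C3*airybi(3^(2/3)*a/3), a)


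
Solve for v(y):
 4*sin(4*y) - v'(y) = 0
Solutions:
 v(y) = C1 - cos(4*y)


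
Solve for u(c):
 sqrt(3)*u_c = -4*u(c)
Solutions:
 u(c) = C1*exp(-4*sqrt(3)*c/3)


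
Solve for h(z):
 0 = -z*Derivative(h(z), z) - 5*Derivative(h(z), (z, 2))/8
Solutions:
 h(z) = C1 + C2*erf(2*sqrt(5)*z/5)


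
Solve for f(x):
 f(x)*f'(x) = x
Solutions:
 f(x) = -sqrt(C1 + x^2)
 f(x) = sqrt(C1 + x^2)


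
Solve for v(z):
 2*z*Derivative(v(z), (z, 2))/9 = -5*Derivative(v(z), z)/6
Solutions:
 v(z) = C1 + C2/z^(11/4)


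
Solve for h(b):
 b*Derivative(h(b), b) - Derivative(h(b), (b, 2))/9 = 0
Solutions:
 h(b) = C1 + C2*erfi(3*sqrt(2)*b/2)


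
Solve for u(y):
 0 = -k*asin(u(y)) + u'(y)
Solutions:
 Integral(1/asin(_y), (_y, u(y))) = C1 + k*y


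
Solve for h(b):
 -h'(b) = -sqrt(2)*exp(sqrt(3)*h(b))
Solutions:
 h(b) = sqrt(3)*(2*log(-1/(C1 + sqrt(2)*b)) - log(3))/6


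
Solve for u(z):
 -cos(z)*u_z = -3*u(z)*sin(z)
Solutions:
 u(z) = C1/cos(z)^3


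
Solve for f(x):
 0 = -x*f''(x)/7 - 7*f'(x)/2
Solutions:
 f(x) = C1 + C2/x^(47/2)


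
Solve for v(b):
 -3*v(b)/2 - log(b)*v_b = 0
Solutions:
 v(b) = C1*exp(-3*li(b)/2)


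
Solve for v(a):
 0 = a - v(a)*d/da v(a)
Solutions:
 v(a) = -sqrt(C1 + a^2)
 v(a) = sqrt(C1 + a^2)


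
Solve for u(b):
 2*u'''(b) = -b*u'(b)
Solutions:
 u(b) = C1 + Integral(C2*airyai(-2^(2/3)*b/2) + C3*airybi(-2^(2/3)*b/2), b)


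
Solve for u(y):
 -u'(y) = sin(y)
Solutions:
 u(y) = C1 + cos(y)


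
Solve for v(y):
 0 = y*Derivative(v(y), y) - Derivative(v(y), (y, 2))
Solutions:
 v(y) = C1 + C2*erfi(sqrt(2)*y/2)


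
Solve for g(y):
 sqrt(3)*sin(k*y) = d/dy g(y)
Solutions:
 g(y) = C1 - sqrt(3)*cos(k*y)/k


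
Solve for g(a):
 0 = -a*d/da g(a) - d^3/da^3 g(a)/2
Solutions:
 g(a) = C1 + Integral(C2*airyai(-2^(1/3)*a) + C3*airybi(-2^(1/3)*a), a)


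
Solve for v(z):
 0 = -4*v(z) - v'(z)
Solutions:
 v(z) = C1*exp(-4*z)


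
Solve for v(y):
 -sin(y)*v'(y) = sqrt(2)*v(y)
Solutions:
 v(y) = C1*(cos(y) + 1)^(sqrt(2)/2)/(cos(y) - 1)^(sqrt(2)/2)


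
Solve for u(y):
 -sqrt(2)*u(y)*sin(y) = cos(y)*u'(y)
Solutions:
 u(y) = C1*cos(y)^(sqrt(2))


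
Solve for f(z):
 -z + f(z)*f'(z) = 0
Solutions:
 f(z) = -sqrt(C1 + z^2)
 f(z) = sqrt(C1 + z^2)


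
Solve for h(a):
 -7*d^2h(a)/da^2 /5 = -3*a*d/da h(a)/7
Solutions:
 h(a) = C1 + C2*erfi(sqrt(30)*a/14)


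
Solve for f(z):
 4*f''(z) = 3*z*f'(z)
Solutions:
 f(z) = C1 + C2*erfi(sqrt(6)*z/4)


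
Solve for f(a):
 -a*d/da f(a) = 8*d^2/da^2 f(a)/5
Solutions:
 f(a) = C1 + C2*erf(sqrt(5)*a/4)


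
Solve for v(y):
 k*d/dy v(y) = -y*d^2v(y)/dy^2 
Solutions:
 v(y) = C1 + y^(1 - re(k))*(C2*sin(log(y)*Abs(im(k))) + C3*cos(log(y)*im(k)))


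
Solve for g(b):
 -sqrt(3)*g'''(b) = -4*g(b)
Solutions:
 g(b) = C3*exp(2^(2/3)*3^(5/6)*b/3) + (C1*sin(2^(2/3)*3^(1/3)*b/2) + C2*cos(2^(2/3)*3^(1/3)*b/2))*exp(-2^(2/3)*3^(5/6)*b/6)


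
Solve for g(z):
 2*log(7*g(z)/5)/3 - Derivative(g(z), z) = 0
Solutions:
 3*Integral(1/(-log(_y) - log(7) + log(5)), (_y, g(z)))/2 = C1 - z


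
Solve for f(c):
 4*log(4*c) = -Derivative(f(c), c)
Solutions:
 f(c) = C1 - 4*c*log(c) - c*log(256) + 4*c


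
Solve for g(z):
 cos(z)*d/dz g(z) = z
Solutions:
 g(z) = C1 + Integral(z/cos(z), z)


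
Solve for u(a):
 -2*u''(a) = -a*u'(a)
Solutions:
 u(a) = C1 + C2*erfi(a/2)


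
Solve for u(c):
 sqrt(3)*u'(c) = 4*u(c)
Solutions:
 u(c) = C1*exp(4*sqrt(3)*c/3)


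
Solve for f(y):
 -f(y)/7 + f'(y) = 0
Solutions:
 f(y) = C1*exp(y/7)


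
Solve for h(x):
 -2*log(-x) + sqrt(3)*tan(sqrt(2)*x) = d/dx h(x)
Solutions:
 h(x) = C1 - 2*x*log(-x) + 2*x - sqrt(6)*log(cos(sqrt(2)*x))/2


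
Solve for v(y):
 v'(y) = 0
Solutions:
 v(y) = C1


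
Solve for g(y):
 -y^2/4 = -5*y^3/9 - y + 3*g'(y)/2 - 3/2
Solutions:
 g(y) = C1 + 5*y^4/54 - y^3/18 + y^2/3 + y


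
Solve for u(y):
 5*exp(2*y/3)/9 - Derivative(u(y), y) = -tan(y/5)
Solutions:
 u(y) = C1 + 5*exp(2*y/3)/6 - 5*log(cos(y/5))


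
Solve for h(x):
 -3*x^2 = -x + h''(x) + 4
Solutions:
 h(x) = C1 + C2*x - x^4/4 + x^3/6 - 2*x^2


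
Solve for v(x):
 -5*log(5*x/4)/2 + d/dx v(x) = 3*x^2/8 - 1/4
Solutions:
 v(x) = C1 + x^3/8 + 5*x*log(x)/2 - 5*x*log(2) - 11*x/4 + 5*x*log(5)/2


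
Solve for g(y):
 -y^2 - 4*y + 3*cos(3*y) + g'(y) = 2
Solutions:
 g(y) = C1 + y^3/3 + 2*y^2 + 2*y - sin(3*y)


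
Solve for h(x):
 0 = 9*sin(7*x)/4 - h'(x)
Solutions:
 h(x) = C1 - 9*cos(7*x)/28


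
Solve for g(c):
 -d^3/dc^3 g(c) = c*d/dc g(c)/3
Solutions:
 g(c) = C1 + Integral(C2*airyai(-3^(2/3)*c/3) + C3*airybi(-3^(2/3)*c/3), c)


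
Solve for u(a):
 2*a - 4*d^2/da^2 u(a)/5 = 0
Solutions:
 u(a) = C1 + C2*a + 5*a^3/12


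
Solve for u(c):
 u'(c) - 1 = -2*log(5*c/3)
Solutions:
 u(c) = C1 - 2*c*log(c) + c*log(9/25) + 3*c


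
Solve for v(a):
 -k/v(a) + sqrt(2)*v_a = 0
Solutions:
 v(a) = -sqrt(C1 + sqrt(2)*a*k)
 v(a) = sqrt(C1 + sqrt(2)*a*k)


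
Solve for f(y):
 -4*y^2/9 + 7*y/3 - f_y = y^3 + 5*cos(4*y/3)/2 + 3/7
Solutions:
 f(y) = C1 - y^4/4 - 4*y^3/27 + 7*y^2/6 - 3*y/7 - 15*sin(4*y/3)/8


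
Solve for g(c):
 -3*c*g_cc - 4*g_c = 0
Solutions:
 g(c) = C1 + C2/c^(1/3)


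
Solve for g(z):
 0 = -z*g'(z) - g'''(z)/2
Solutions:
 g(z) = C1 + Integral(C2*airyai(-2^(1/3)*z) + C3*airybi(-2^(1/3)*z), z)


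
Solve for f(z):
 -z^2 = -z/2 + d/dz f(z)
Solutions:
 f(z) = C1 - z^3/3 + z^2/4


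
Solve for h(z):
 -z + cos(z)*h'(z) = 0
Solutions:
 h(z) = C1 + Integral(z/cos(z), z)


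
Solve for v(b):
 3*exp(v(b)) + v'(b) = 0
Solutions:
 v(b) = log(1/(C1 + 3*b))


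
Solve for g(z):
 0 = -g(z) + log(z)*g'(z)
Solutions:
 g(z) = C1*exp(li(z))


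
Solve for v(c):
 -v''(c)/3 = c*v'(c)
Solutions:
 v(c) = C1 + C2*erf(sqrt(6)*c/2)


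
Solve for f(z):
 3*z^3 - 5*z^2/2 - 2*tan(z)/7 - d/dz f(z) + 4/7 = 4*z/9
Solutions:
 f(z) = C1 + 3*z^4/4 - 5*z^3/6 - 2*z^2/9 + 4*z/7 + 2*log(cos(z))/7


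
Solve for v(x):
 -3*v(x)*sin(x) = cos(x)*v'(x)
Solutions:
 v(x) = C1*cos(x)^3


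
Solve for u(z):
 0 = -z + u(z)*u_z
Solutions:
 u(z) = -sqrt(C1 + z^2)
 u(z) = sqrt(C1 + z^2)


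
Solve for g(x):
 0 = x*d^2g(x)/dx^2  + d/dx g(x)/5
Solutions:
 g(x) = C1 + C2*x^(4/5)


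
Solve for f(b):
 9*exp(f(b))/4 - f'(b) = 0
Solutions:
 f(b) = log(-1/(C1 + 9*b)) + 2*log(2)


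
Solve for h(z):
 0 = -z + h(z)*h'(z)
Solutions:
 h(z) = -sqrt(C1 + z^2)
 h(z) = sqrt(C1 + z^2)


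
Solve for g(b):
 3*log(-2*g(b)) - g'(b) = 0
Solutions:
 -Integral(1/(log(-_y) + log(2)), (_y, g(b)))/3 = C1 - b


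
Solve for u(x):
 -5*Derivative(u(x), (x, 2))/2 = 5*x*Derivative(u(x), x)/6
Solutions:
 u(x) = C1 + C2*erf(sqrt(6)*x/6)


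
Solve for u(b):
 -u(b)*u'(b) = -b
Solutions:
 u(b) = -sqrt(C1 + b^2)
 u(b) = sqrt(C1 + b^2)


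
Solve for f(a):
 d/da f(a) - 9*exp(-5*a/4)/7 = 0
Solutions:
 f(a) = C1 - 36*exp(-5*a/4)/35


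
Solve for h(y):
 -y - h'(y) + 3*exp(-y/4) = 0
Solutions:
 h(y) = C1 - y^2/2 - 12*exp(-y/4)


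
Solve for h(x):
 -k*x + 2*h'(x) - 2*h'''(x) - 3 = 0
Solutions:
 h(x) = C1 + C2*exp(-x) + C3*exp(x) + k*x^2/4 + 3*x/2


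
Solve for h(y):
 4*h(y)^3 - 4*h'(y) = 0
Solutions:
 h(y) = -sqrt(2)*sqrt(-1/(C1 + y))/2
 h(y) = sqrt(2)*sqrt(-1/(C1 + y))/2


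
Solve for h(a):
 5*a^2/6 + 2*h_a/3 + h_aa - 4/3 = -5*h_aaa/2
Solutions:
 h(a) = C1 - 5*a^3/12 + 15*a^2/8 + 23*a/4 + (C2*sin(sqrt(51)*a/15) + C3*cos(sqrt(51)*a/15))*exp(-a/5)


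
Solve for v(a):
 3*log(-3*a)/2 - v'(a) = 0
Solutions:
 v(a) = C1 + 3*a*log(-a)/2 + 3*a*(-1 + log(3))/2


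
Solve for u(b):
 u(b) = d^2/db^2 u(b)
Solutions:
 u(b) = C1*exp(-b) + C2*exp(b)


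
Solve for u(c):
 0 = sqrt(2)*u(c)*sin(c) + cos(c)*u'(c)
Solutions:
 u(c) = C1*cos(c)^(sqrt(2))


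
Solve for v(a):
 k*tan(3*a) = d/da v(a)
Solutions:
 v(a) = C1 - k*log(cos(3*a))/3


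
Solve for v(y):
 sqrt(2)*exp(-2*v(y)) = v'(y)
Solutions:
 v(y) = log(-sqrt(C1 + 2*sqrt(2)*y))
 v(y) = log(C1 + 2*sqrt(2)*y)/2


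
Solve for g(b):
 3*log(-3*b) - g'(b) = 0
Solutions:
 g(b) = C1 + 3*b*log(-b) + 3*b*(-1 + log(3))


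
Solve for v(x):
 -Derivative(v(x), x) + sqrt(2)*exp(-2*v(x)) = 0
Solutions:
 v(x) = log(-sqrt(C1 + 2*sqrt(2)*x))
 v(x) = log(C1 + 2*sqrt(2)*x)/2


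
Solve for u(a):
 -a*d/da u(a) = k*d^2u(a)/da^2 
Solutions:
 u(a) = C1 + C2*sqrt(k)*erf(sqrt(2)*a*sqrt(1/k)/2)


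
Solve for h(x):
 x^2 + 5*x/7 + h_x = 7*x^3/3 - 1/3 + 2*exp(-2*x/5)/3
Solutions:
 h(x) = C1 + 7*x^4/12 - x^3/3 - 5*x^2/14 - x/3 - 5*exp(-2*x/5)/3


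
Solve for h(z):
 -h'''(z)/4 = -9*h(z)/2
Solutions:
 h(z) = C3*exp(18^(1/3)*z) + (C1*sin(3*2^(1/3)*3^(1/6)*z/2) + C2*cos(3*2^(1/3)*3^(1/6)*z/2))*exp(-18^(1/3)*z/2)


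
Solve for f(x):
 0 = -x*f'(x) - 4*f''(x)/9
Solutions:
 f(x) = C1 + C2*erf(3*sqrt(2)*x/4)


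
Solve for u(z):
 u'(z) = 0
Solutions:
 u(z) = C1


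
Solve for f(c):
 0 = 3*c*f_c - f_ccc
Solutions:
 f(c) = C1 + Integral(C2*airyai(3^(1/3)*c) + C3*airybi(3^(1/3)*c), c)


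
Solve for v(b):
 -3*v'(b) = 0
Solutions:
 v(b) = C1


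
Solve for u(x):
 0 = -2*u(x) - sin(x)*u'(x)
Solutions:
 u(x) = C1*(cos(x) + 1)/(cos(x) - 1)


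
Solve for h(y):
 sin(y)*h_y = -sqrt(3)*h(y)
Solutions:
 h(y) = C1*(cos(y) + 1)^(sqrt(3)/2)/(cos(y) - 1)^(sqrt(3)/2)


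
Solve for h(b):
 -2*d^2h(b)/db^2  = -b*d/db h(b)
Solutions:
 h(b) = C1 + C2*erfi(b/2)


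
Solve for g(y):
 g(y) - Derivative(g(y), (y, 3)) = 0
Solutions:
 g(y) = C3*exp(y) + (C1*sin(sqrt(3)*y/2) + C2*cos(sqrt(3)*y/2))*exp(-y/2)


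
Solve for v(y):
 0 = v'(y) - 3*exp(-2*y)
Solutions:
 v(y) = C1 - 3*exp(-2*y)/2


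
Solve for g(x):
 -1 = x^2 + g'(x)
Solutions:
 g(x) = C1 - x^3/3 - x


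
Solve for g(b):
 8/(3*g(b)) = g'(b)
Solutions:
 g(b) = -sqrt(C1 + 48*b)/3
 g(b) = sqrt(C1 + 48*b)/3


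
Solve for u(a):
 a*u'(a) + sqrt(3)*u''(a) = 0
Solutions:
 u(a) = C1 + C2*erf(sqrt(2)*3^(3/4)*a/6)


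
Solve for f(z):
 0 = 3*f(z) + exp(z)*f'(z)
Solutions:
 f(z) = C1*exp(3*exp(-z))


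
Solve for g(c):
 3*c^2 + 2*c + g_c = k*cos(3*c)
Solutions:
 g(c) = C1 - c^3 - c^2 + k*sin(3*c)/3


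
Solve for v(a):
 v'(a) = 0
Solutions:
 v(a) = C1


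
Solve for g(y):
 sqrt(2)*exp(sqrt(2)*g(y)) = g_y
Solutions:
 g(y) = sqrt(2)*(2*log(-1/(C1 + sqrt(2)*y)) - log(2))/4


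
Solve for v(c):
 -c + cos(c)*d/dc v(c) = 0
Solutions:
 v(c) = C1 + Integral(c/cos(c), c)


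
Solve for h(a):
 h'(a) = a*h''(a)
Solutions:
 h(a) = C1 + C2*a^2


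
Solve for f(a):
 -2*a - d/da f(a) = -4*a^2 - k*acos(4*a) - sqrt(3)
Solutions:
 f(a) = C1 + 4*a^3/3 - a^2 + sqrt(3)*a + k*(a*acos(4*a) - sqrt(1 - 16*a^2)/4)


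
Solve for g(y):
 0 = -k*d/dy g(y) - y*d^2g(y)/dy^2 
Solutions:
 g(y) = C1 + y^(1 - re(k))*(C2*sin(log(y)*Abs(im(k))) + C3*cos(log(y)*im(k)))


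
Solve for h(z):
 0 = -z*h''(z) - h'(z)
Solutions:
 h(z) = C1 + C2*log(z)


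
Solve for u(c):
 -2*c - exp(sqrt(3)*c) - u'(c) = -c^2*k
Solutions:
 u(c) = C1 + c^3*k/3 - c^2 - sqrt(3)*exp(sqrt(3)*c)/3


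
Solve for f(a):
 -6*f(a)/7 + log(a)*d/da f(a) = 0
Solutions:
 f(a) = C1*exp(6*li(a)/7)


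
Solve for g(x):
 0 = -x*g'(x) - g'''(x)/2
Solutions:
 g(x) = C1 + Integral(C2*airyai(-2^(1/3)*x) + C3*airybi(-2^(1/3)*x), x)


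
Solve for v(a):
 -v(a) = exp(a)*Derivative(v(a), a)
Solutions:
 v(a) = C1*exp(exp(-a))


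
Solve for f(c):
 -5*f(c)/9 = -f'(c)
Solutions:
 f(c) = C1*exp(5*c/9)


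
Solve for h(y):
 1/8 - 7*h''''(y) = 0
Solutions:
 h(y) = C1 + C2*y + C3*y^2 + C4*y^3 + y^4/1344


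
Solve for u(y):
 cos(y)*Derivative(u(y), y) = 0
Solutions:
 u(y) = C1


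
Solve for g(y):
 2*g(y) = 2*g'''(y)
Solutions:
 g(y) = C3*exp(y) + (C1*sin(sqrt(3)*y/2) + C2*cos(sqrt(3)*y/2))*exp(-y/2)


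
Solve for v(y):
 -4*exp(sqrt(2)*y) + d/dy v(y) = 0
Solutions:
 v(y) = C1 + 2*sqrt(2)*exp(sqrt(2)*y)


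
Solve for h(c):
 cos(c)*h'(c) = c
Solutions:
 h(c) = C1 + Integral(c/cos(c), c)


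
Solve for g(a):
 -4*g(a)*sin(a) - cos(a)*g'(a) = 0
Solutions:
 g(a) = C1*cos(a)^4


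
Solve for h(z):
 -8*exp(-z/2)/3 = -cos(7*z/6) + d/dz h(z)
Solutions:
 h(z) = C1 + 6*sin(7*z/6)/7 + 16*exp(-z/2)/3


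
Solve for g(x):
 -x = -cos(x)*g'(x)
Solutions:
 g(x) = C1 + Integral(x/cos(x), x)


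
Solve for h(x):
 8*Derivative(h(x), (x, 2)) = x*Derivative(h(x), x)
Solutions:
 h(x) = C1 + C2*erfi(x/4)


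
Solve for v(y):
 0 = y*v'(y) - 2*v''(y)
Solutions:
 v(y) = C1 + C2*erfi(y/2)


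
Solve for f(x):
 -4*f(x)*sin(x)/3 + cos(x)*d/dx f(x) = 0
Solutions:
 f(x) = C1/cos(x)^(4/3)


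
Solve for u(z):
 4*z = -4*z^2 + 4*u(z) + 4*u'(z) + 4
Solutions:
 u(z) = C1*exp(-z) + z^2 - z


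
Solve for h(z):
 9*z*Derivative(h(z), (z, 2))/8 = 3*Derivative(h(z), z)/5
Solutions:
 h(z) = C1 + C2*z^(23/15)


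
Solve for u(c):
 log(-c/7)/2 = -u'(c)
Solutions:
 u(c) = C1 - c*log(-c)/2 + c*(1 + log(7))/2


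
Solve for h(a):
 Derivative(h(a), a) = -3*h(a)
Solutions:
 h(a) = C1*exp(-3*a)


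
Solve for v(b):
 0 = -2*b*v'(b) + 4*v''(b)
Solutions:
 v(b) = C1 + C2*erfi(b/2)


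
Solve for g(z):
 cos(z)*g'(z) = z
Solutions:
 g(z) = C1 + Integral(z/cos(z), z)


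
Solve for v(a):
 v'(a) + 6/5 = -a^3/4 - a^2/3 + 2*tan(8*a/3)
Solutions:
 v(a) = C1 - a^4/16 - a^3/9 - 6*a/5 - 3*log(cos(8*a/3))/4


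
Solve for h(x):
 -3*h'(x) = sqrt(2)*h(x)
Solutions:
 h(x) = C1*exp(-sqrt(2)*x/3)


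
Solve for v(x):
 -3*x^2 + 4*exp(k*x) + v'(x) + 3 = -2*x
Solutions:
 v(x) = C1 + x^3 - x^2 - 3*x - 4*exp(k*x)/k


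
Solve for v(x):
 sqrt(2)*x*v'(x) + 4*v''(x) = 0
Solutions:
 v(x) = C1 + C2*erf(2^(3/4)*x/4)


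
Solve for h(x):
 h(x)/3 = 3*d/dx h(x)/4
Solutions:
 h(x) = C1*exp(4*x/9)


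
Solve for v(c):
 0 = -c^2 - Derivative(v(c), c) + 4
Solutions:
 v(c) = C1 - c^3/3 + 4*c


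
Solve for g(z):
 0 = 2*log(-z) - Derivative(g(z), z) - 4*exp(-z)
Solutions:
 g(z) = C1 + 2*z*log(-z) - 2*z + 4*exp(-z)


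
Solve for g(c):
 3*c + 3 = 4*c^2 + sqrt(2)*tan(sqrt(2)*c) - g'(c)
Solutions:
 g(c) = C1 + 4*c^3/3 - 3*c^2/2 - 3*c - log(cos(sqrt(2)*c))


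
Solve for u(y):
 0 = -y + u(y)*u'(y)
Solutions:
 u(y) = -sqrt(C1 + y^2)
 u(y) = sqrt(C1 + y^2)


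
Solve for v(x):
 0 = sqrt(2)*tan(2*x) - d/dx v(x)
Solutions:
 v(x) = C1 - sqrt(2)*log(cos(2*x))/2


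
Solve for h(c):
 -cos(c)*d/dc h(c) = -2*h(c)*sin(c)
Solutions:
 h(c) = C1/cos(c)^2


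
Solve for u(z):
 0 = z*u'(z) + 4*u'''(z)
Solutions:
 u(z) = C1 + Integral(C2*airyai(-2^(1/3)*z/2) + C3*airybi(-2^(1/3)*z/2), z)


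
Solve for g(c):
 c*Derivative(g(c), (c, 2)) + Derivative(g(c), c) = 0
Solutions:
 g(c) = C1 + C2*log(c)


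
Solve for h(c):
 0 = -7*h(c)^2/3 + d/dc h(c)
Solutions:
 h(c) = -3/(C1 + 7*c)


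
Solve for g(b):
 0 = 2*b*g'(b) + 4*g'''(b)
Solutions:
 g(b) = C1 + Integral(C2*airyai(-2^(2/3)*b/2) + C3*airybi(-2^(2/3)*b/2), b)


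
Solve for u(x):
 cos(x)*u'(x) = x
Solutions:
 u(x) = C1 + Integral(x/cos(x), x)


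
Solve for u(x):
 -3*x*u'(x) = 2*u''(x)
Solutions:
 u(x) = C1 + C2*erf(sqrt(3)*x/2)


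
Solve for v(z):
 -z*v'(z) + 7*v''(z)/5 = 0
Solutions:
 v(z) = C1 + C2*erfi(sqrt(70)*z/14)


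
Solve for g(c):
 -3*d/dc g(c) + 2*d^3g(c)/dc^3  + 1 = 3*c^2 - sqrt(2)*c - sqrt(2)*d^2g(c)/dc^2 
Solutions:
 g(c) = C1 + C2*exp(c*(-sqrt(2) + sqrt(26))/4) + C3*exp(-c*(sqrt(2) + sqrt(26))/4) - c^3/3 - sqrt(2)*c^2/6 - 11*c/9


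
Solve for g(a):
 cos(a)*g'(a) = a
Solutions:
 g(a) = C1 + Integral(a/cos(a), a)


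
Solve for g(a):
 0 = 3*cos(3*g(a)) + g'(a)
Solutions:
 g(a) = -asin((C1 + exp(18*a))/(C1 - exp(18*a)))/3 + pi/3
 g(a) = asin((C1 + exp(18*a))/(C1 - exp(18*a)))/3


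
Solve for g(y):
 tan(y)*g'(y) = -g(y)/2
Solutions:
 g(y) = C1/sqrt(sin(y))


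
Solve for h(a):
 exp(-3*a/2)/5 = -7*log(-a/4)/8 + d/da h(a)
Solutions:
 h(a) = C1 + 7*a*log(-a)/8 + 7*a*(-2*log(2) - 1)/8 - 2*exp(-3*a/2)/15


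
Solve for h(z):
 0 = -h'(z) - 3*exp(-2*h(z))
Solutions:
 h(z) = log(-sqrt(C1 - 6*z))
 h(z) = log(C1 - 6*z)/2


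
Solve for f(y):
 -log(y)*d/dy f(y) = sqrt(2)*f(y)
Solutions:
 f(y) = C1*exp(-sqrt(2)*li(y))


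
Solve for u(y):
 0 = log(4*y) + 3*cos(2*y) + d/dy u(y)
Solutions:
 u(y) = C1 - y*log(y) - 2*y*log(2) + y - 3*sin(2*y)/2


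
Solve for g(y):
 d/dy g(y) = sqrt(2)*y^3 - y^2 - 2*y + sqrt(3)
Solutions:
 g(y) = C1 + sqrt(2)*y^4/4 - y^3/3 - y^2 + sqrt(3)*y


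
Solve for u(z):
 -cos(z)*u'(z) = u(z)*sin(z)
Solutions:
 u(z) = C1*cos(z)


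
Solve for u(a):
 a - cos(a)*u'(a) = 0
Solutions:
 u(a) = C1 + Integral(a/cos(a), a)


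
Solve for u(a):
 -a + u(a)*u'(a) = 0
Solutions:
 u(a) = -sqrt(C1 + a^2)
 u(a) = sqrt(C1 + a^2)


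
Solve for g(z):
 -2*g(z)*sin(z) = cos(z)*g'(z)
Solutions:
 g(z) = C1*cos(z)^2


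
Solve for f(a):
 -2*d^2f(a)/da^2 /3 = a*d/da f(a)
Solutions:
 f(a) = C1 + C2*erf(sqrt(3)*a/2)


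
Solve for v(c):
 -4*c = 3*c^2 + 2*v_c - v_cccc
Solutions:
 v(c) = C1 + C4*exp(2^(1/3)*c) - c^3/2 - c^2 + (C2*sin(2^(1/3)*sqrt(3)*c/2) + C3*cos(2^(1/3)*sqrt(3)*c/2))*exp(-2^(1/3)*c/2)


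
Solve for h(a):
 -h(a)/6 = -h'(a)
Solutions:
 h(a) = C1*exp(a/6)


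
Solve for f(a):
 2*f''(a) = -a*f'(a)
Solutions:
 f(a) = C1 + C2*erf(a/2)


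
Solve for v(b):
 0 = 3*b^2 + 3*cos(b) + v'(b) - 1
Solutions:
 v(b) = C1 - b^3 + b - 3*sin(b)


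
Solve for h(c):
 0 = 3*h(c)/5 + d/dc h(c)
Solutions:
 h(c) = C1*exp(-3*c/5)


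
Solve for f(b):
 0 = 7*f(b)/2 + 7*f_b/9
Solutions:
 f(b) = C1*exp(-9*b/2)


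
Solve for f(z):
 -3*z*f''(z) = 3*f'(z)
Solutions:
 f(z) = C1 + C2*log(z)


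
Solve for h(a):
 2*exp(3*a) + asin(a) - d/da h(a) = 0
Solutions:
 h(a) = C1 + a*asin(a) + sqrt(1 - a^2) + 2*exp(3*a)/3


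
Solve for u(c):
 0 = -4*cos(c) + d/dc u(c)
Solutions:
 u(c) = C1 + 4*sin(c)


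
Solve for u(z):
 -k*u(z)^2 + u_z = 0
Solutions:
 u(z) = -1/(C1 + k*z)


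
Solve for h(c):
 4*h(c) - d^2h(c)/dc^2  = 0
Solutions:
 h(c) = C1*exp(-2*c) + C2*exp(2*c)


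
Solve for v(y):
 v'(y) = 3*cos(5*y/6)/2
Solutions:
 v(y) = C1 + 9*sin(5*y/6)/5


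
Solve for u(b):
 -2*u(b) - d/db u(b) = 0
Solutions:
 u(b) = C1*exp(-2*b)


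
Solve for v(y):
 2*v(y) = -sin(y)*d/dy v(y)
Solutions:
 v(y) = C1*(cos(y) + 1)/(cos(y) - 1)


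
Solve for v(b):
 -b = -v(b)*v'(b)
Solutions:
 v(b) = -sqrt(C1 + b^2)
 v(b) = sqrt(C1 + b^2)


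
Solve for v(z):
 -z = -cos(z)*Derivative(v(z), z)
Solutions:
 v(z) = C1 + Integral(z/cos(z), z)


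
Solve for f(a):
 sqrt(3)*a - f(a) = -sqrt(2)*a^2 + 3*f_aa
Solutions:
 f(a) = C1*sin(sqrt(3)*a/3) + C2*cos(sqrt(3)*a/3) + sqrt(2)*a^2 + sqrt(3)*a - 6*sqrt(2)


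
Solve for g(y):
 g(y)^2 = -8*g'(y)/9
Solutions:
 g(y) = 8/(C1 + 9*y)


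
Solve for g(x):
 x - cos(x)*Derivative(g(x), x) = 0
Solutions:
 g(x) = C1 + Integral(x/cos(x), x)


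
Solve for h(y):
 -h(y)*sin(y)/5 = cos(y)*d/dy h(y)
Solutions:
 h(y) = C1*cos(y)^(1/5)


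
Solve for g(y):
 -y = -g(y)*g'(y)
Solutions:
 g(y) = -sqrt(C1 + y^2)
 g(y) = sqrt(C1 + y^2)
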